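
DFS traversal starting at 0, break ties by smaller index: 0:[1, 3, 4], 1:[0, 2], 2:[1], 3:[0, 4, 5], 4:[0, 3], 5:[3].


DFS stack-based: start with [0]
Visit order: [0, 1, 2, 3, 4, 5]


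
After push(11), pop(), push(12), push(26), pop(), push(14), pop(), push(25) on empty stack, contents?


push(11) -> [11]
pop() returns 11 -> []
push(12) -> [12]
push(26) -> [12, 26]
pop() returns 26 -> [12]
push(14) -> [12, 14]
pop() returns 14 -> [12]
push(25) -> [12, 25]
Final stack (bottom to top): [12, 25]


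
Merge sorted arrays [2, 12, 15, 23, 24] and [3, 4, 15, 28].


Compare heads, take smaller each step.
Merged: [2, 3, 4, 12, 15, 15, 23, 24, 28]


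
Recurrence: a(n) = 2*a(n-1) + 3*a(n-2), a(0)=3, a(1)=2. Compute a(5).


Build bottom-up:
...a(3)=32, a(4)=103, a(5)=2*103+3*32=302


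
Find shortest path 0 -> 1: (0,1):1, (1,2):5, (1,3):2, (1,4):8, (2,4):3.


Dijkstra from 0:
Distances: {0: 0, 1: 1, 2: 6, 3: 3, 4: 9}
Shortest distance to 1 = 1, path = [0, 1]


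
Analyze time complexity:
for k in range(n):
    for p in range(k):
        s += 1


Per nesting level: O(n) * O(n) [triangular over k] = O(n^2)
Complexity: O(n^2)


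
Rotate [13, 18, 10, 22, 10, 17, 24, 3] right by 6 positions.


Right rotate by 6: [10, 22, 10, 17, 24, 3, 13, 18]


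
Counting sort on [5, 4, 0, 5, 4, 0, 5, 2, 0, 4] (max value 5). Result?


Count array: [3, 0, 1, 0, 3, 3]
Reconstruct: [0, 0, 0, 2, 4, 4, 4, 5, 5, 5]


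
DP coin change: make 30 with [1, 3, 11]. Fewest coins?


dp[0]=0; dp[i]=1+min(dp[i-c] for c in coins)
...dp[25]=3, dp[26]=4, dp[27]=5, dp[28]=4, dp[29]=5, dp[30]=6
Minimum coins for 30 = 6


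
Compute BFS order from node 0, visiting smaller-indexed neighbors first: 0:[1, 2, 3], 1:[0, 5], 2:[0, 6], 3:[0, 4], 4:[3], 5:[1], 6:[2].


BFS queue: start with [0]
Visit order: [0, 1, 2, 3, 5, 6, 4]


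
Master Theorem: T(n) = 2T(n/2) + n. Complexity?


a=2, b=2, c=1. log_2(2)=1 = c=1. Case 2: O(n^c log n) = O(n log n)
Complexity: O(n log n)


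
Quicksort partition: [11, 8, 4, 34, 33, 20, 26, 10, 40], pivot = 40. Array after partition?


Elements <= 40 go left of pivot.
Result: [11, 8, 4, 34, 33, 20, 26, 10, 40], pivot at index 8


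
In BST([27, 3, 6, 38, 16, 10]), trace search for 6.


BST root = 27
Search for 6: compare at each node
Path: [27, 3, 6]


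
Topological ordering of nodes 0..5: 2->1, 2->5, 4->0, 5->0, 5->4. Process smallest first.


Kahn's algorithm, process smallest node first
Order: [2, 1, 3, 5, 4, 0]


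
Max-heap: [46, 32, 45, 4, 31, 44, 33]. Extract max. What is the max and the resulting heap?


Max = 46
Replace root with last, heapify down
Resulting heap: [45, 32, 44, 4, 31, 33]


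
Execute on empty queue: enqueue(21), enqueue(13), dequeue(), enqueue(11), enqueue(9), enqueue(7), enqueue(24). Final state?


enqueue(21) -> [21]
enqueue(13) -> [21, 13]
dequeue() returns 21 -> [13]
enqueue(11) -> [13, 11]
enqueue(9) -> [13, 11, 9]
enqueue(7) -> [13, 11, 9, 7]
enqueue(24) -> [13, 11, 9, 7, 24]
Final queue (front to back): [13, 11, 9, 7, 24]


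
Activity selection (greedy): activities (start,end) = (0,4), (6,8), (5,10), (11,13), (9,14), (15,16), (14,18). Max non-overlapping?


Greedy: pick earliest-ending, then skip overlaps.
Selected (4 activities): [(0, 4), (6, 8), (11, 13), (15, 16)]


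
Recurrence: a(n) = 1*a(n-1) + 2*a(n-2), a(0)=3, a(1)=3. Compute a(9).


Build bottom-up:
...a(7)=255, a(8)=513, a(9)=1*513+2*255=1023


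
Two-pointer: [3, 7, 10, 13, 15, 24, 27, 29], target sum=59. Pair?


Two pointers: lo=0, hi=7
No pair sums to 59


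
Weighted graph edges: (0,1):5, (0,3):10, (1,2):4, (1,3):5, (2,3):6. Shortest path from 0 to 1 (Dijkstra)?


Dijkstra from 0:
Distances: {0: 0, 1: 5, 2: 9, 3: 10}
Shortest distance to 1 = 5, path = [0, 1]


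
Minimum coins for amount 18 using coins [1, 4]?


dp[0]=0; dp[i]=1+min(dp[i-c] for c in coins)
...dp[13]=4, dp[14]=5, dp[15]=6, dp[16]=4, dp[17]=5, dp[18]=6
Minimum coins for 18 = 6


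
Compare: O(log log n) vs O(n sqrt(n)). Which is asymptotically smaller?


double-logarithmic grows slower than n^1.5
O(log log n) is asymptotically smaller; O(n sqrt(n)) grows faster


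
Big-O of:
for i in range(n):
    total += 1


Per nesting level: O(n) = O(n)
Complexity: O(n)


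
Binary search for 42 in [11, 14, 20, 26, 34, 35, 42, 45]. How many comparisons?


Search for 42:
[0,7] mid=3 arr[3]=26
[4,7] mid=5 arr[5]=35
[6,7] mid=6 arr[6]=42
Total: 3 comparisons


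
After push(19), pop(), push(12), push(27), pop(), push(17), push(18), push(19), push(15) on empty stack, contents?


push(19) -> [19]
pop() returns 19 -> []
push(12) -> [12]
push(27) -> [12, 27]
pop() returns 27 -> [12]
push(17) -> [12, 17]
push(18) -> [12, 17, 18]
push(19) -> [12, 17, 18, 19]
push(15) -> [12, 17, 18, 19, 15]
Final stack (bottom to top): [12, 17, 18, 19, 15]


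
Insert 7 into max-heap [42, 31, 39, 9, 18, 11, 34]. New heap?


Append 7: [42, 31, 39, 9, 18, 11, 34, 7]
Bubble up: no swaps needed
Result: [42, 31, 39, 9, 18, 11, 34, 7]


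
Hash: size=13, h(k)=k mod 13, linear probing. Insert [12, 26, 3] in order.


Insertions: 12->slot 12; 26->slot 0; 3->slot 3
Table: [26, None, None, 3, None, None, None, None, None, None, None, None, 12]


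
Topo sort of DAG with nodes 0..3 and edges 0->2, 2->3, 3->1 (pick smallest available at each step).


Kahn's algorithm, process smallest node first
Order: [0, 2, 3, 1]


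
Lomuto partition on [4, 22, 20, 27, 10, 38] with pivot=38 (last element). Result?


Elements <= 38 go left of pivot.
Result: [4, 22, 20, 27, 10, 38], pivot at index 5


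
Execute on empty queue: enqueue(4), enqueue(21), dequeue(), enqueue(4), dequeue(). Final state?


enqueue(4) -> [4]
enqueue(21) -> [4, 21]
dequeue() returns 4 -> [21]
enqueue(4) -> [21, 4]
dequeue() returns 21 -> [4]
Final queue (front to back): [4]


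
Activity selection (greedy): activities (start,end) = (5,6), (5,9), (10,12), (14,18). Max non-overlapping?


Greedy: pick earliest-ending, then skip overlaps.
Selected (3 activities): [(5, 6), (10, 12), (14, 18)]


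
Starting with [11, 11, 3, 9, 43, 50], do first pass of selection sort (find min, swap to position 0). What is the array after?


After one pass: [3, 11, 11, 9, 43, 50]


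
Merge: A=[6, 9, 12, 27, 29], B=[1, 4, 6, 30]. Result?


Compare heads, take smaller each step.
Merged: [1, 4, 6, 6, 9, 12, 27, 29, 30]


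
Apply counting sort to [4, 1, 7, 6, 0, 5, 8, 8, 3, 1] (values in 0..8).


Count array: [1, 2, 0, 1, 1, 1, 1, 1, 2]
Reconstruct: [0, 1, 1, 3, 4, 5, 6, 7, 8, 8]


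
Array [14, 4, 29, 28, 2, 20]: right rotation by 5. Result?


Right rotate by 5: [4, 29, 28, 2, 20, 14]


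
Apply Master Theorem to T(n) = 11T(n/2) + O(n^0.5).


a=11, b=2, c=0.5. log_2(11)=3.459 > c=0.5. Case 1: O(n^log_b(a)) = O(n^3.459)
Complexity: O(n^3.459)


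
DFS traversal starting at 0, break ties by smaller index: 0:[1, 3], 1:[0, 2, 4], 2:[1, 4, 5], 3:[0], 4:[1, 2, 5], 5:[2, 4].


DFS stack-based: start with [0]
Visit order: [0, 1, 2, 4, 5, 3]


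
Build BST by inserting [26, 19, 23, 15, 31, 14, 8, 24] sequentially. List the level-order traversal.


Root = 26; build tree by BST insertion.
Level-Order traversal: [26, 19, 31, 15, 23, 14, 24, 8]


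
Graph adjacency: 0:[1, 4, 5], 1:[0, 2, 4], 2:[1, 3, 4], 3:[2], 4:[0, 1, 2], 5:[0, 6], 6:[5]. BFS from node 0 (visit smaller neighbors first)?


BFS queue: start with [0]
Visit order: [0, 1, 4, 5, 2, 6, 3]


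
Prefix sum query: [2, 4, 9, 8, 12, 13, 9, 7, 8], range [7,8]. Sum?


Prefix sums: [0, 2, 6, 15, 23, 35, 48, 57, 64, 72]
Sum[7..8] = prefix[9] - prefix[7] = 72 - 57 = 15


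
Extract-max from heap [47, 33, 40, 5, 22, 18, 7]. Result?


Max = 47
Replace root with last, heapify down
Resulting heap: [40, 33, 18, 5, 22, 7]


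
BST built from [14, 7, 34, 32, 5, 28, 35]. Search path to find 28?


BST root = 14
Search for 28: compare at each node
Path: [14, 34, 32, 28]


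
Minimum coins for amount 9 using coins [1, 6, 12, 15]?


dp[0]=0; dp[i]=1+min(dp[i-c] for c in coins)
...dp[4]=4, dp[5]=5, dp[6]=1, dp[7]=2, dp[8]=3, dp[9]=4
Minimum coins for 9 = 4


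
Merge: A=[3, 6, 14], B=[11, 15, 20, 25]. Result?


Compare heads, take smaller each step.
Merged: [3, 6, 11, 14, 15, 20, 25]


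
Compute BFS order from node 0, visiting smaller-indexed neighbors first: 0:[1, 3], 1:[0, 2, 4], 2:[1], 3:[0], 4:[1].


BFS queue: start with [0]
Visit order: [0, 1, 3, 2, 4]


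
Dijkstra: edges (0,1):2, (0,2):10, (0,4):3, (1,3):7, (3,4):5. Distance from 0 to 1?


Dijkstra from 0:
Distances: {0: 0, 1: 2, 2: 10, 3: 8, 4: 3}
Shortest distance to 1 = 2, path = [0, 1]


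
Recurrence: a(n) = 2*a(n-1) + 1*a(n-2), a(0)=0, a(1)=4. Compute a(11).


Build bottom-up:
...a(9)=3940, a(10)=9512, a(11)=2*9512+1*3940=22964


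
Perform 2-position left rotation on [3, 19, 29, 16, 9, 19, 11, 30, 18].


Left rotate by 2: [29, 16, 9, 19, 11, 30, 18, 3, 19]


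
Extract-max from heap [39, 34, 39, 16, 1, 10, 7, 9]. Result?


Max = 39
Replace root with last, heapify down
Resulting heap: [39, 34, 10, 16, 1, 9, 7]


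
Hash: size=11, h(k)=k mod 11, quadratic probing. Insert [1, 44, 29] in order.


Insertions: 1->slot 1; 44->slot 0; 29->slot 7
Table: [44, 1, None, None, None, None, None, 29, None, None, None]


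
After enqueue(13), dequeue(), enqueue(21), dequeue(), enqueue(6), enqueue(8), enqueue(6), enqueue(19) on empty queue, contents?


enqueue(13) -> [13]
dequeue() returns 13 -> []
enqueue(21) -> [21]
dequeue() returns 21 -> []
enqueue(6) -> [6]
enqueue(8) -> [6, 8]
enqueue(6) -> [6, 8, 6]
enqueue(19) -> [6, 8, 6, 19]
Final queue (front to back): [6, 8, 6, 19]


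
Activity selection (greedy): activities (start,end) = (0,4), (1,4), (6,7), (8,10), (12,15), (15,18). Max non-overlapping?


Greedy: pick earliest-ending, then skip overlaps.
Selected (5 activities): [(0, 4), (6, 7), (8, 10), (12, 15), (15, 18)]


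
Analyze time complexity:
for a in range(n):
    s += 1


Per nesting level: O(n) = O(n)
Complexity: O(n)


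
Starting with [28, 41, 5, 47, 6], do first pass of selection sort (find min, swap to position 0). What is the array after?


After one pass: [5, 41, 28, 47, 6]


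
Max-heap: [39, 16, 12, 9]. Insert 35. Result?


Append 35: [39, 16, 12, 9, 35]
Bubble up: swap idx 4(35) with idx 1(16)
Result: [39, 35, 12, 9, 16]


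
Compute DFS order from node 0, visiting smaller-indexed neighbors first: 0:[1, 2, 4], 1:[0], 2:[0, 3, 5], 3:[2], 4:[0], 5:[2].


DFS stack-based: start with [0]
Visit order: [0, 1, 2, 3, 5, 4]


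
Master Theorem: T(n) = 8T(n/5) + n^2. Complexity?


a=8, b=5, c=2. log_5(8)=1.292 < c=2. Case 3: O(n^c) = O(n^2)
Complexity: O(n^2)


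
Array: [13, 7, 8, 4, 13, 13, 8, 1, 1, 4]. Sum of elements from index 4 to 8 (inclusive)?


Prefix sums: [0, 13, 20, 28, 32, 45, 58, 66, 67, 68, 72]
Sum[4..8] = prefix[9] - prefix[4] = 68 - 32 = 36


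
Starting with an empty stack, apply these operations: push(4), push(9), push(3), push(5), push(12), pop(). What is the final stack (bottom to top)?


push(4) -> [4]
push(9) -> [4, 9]
push(3) -> [4, 9, 3]
push(5) -> [4, 9, 3, 5]
push(12) -> [4, 9, 3, 5, 12]
pop() returns 12 -> [4, 9, 3, 5]
Final stack (bottom to top): [4, 9, 3, 5]


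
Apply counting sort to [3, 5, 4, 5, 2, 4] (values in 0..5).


Count array: [0, 0, 1, 1, 2, 2]
Reconstruct: [2, 3, 4, 4, 5, 5]


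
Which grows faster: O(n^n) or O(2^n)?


exponential grows slower than n^n
O(2^n) is asymptotically smaller; O(n^n) grows faster


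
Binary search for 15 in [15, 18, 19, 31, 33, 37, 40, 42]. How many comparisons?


Search for 15:
[0,7] mid=3 arr[3]=31
[0,2] mid=1 arr[1]=18
[0,0] mid=0 arr[0]=15
Total: 3 comparisons


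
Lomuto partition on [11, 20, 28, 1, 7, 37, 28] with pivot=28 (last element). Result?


Elements <= 28 go left of pivot.
Result: [11, 20, 28, 1, 7, 28, 37], pivot at index 5


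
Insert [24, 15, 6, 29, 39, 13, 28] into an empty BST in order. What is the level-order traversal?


Root = 24; build tree by BST insertion.
Level-Order traversal: [24, 15, 29, 6, 28, 39, 13]


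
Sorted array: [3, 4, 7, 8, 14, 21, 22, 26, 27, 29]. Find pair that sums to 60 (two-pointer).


Two pointers: lo=0, hi=9
No pair sums to 60


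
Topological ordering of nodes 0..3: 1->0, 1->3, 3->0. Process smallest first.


Kahn's algorithm, process smallest node first
Order: [1, 2, 3, 0]


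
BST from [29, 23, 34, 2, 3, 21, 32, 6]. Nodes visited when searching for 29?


BST root = 29
Search for 29: compare at each node
Path: [29]


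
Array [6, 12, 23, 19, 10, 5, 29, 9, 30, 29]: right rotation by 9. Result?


Right rotate by 9: [12, 23, 19, 10, 5, 29, 9, 30, 29, 6]


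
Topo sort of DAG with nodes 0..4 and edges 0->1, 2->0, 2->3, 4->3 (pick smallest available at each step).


Kahn's algorithm, process smallest node first
Order: [2, 0, 1, 4, 3]


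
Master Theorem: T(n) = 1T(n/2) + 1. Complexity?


a=1, b=2, c=0. log_2(1)=0 = c=0. Case 2: O(n^c log n) = O(log n)
Complexity: O(log n)


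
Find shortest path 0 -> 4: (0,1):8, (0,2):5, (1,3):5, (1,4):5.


Dijkstra from 0:
Distances: {0: 0, 1: 8, 2: 5, 3: 13, 4: 13}
Shortest distance to 4 = 13, path = [0, 1, 4]


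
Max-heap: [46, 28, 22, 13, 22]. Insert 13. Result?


Append 13: [46, 28, 22, 13, 22, 13]
Bubble up: no swaps needed
Result: [46, 28, 22, 13, 22, 13]


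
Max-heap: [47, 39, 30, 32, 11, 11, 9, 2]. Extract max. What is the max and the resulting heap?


Max = 47
Replace root with last, heapify down
Resulting heap: [39, 32, 30, 2, 11, 11, 9]


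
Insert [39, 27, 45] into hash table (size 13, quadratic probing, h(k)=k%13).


Insertions: 39->slot 0; 27->slot 1; 45->slot 6
Table: [39, 27, None, None, None, None, 45, None, None, None, None, None, None]


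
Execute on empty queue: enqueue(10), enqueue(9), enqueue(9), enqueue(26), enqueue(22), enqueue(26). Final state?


enqueue(10) -> [10]
enqueue(9) -> [10, 9]
enqueue(9) -> [10, 9, 9]
enqueue(26) -> [10, 9, 9, 26]
enqueue(22) -> [10, 9, 9, 26, 22]
enqueue(26) -> [10, 9, 9, 26, 22, 26]
Final queue (front to back): [10, 9, 9, 26, 22, 26]


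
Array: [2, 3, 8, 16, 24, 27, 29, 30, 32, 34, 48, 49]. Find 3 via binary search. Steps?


Search for 3:
[0,11] mid=5 arr[5]=27
[0,4] mid=2 arr[2]=8
[0,1] mid=0 arr[0]=2
[1,1] mid=1 arr[1]=3
Total: 4 comparisons


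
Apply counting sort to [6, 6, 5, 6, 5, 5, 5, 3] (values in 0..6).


Count array: [0, 0, 0, 1, 0, 4, 3]
Reconstruct: [3, 5, 5, 5, 5, 6, 6, 6]


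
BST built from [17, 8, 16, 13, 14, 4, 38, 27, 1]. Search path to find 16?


BST root = 17
Search for 16: compare at each node
Path: [17, 8, 16]


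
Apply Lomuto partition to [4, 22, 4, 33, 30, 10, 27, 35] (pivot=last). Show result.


Elements <= 35 go left of pivot.
Result: [4, 22, 4, 33, 30, 10, 27, 35], pivot at index 7


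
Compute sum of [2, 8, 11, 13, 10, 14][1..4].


Prefix sums: [0, 2, 10, 21, 34, 44, 58]
Sum[1..4] = prefix[5] - prefix[1] = 44 - 2 = 42


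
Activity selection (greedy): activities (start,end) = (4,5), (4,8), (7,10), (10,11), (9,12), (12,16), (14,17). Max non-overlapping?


Greedy: pick earliest-ending, then skip overlaps.
Selected (4 activities): [(4, 5), (7, 10), (10, 11), (12, 16)]


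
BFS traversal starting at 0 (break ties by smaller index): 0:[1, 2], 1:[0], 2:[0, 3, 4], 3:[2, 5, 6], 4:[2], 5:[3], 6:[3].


BFS queue: start with [0]
Visit order: [0, 1, 2, 3, 4, 5, 6]


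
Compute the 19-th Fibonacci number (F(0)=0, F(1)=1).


F(n)=F(n-1)+F(n-2)
...F(17)=1597, F(18)=2584, F(19)=4181


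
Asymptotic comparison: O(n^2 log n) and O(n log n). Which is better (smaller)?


linearithmic grows slower than n^2 log n
O(n log n) is asymptotically smaller; O(n^2 log n) grows faster


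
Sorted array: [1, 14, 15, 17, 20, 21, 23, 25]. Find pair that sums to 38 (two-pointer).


Two pointers: lo=0, hi=7
Found pair: (15, 23) summing to 38


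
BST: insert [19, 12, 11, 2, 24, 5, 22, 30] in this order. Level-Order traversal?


Root = 19; build tree by BST insertion.
Level-Order traversal: [19, 12, 24, 11, 22, 30, 2, 5]


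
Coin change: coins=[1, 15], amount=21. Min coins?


dp[0]=0; dp[i]=1+min(dp[i-c] for c in coins)
...dp[16]=2, dp[17]=3, dp[18]=4, dp[19]=5, dp[20]=6, dp[21]=7
Minimum coins for 21 = 7


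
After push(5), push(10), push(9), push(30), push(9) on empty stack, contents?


push(5) -> [5]
push(10) -> [5, 10]
push(9) -> [5, 10, 9]
push(30) -> [5, 10, 9, 30]
push(9) -> [5, 10, 9, 30, 9]
Final stack (bottom to top): [5, 10, 9, 30, 9]


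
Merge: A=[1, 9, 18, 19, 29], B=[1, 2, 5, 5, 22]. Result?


Compare heads, take smaller each step.
Merged: [1, 1, 2, 5, 5, 9, 18, 19, 22, 29]


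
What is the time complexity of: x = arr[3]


Analysis: constant-time operation, no loop
Complexity: O(1)


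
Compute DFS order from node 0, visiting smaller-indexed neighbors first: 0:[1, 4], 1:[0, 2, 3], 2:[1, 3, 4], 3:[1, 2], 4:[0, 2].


DFS stack-based: start with [0]
Visit order: [0, 1, 2, 3, 4]


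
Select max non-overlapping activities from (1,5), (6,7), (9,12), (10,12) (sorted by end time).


Greedy: pick earliest-ending, then skip overlaps.
Selected (3 activities): [(1, 5), (6, 7), (9, 12)]


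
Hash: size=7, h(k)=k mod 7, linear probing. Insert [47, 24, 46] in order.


Insertions: 47->slot 5; 24->slot 3; 46->slot 4
Table: [None, None, None, 24, 46, 47, None]


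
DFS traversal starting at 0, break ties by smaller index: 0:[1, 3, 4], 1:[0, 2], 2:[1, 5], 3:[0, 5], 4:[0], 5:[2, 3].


DFS stack-based: start with [0]
Visit order: [0, 1, 2, 5, 3, 4]


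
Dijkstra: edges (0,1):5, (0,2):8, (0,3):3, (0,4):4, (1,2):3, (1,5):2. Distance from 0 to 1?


Dijkstra from 0:
Distances: {0: 0, 1: 5, 2: 8, 3: 3, 4: 4, 5: 7}
Shortest distance to 1 = 5, path = [0, 1]


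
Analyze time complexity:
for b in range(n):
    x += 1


Per nesting level: O(n) = O(n)
Complexity: O(n)


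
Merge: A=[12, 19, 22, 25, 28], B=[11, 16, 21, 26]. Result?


Compare heads, take smaller each step.
Merged: [11, 12, 16, 19, 21, 22, 25, 26, 28]


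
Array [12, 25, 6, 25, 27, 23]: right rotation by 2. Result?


Right rotate by 2: [27, 23, 12, 25, 6, 25]


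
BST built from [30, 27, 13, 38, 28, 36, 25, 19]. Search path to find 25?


BST root = 30
Search for 25: compare at each node
Path: [30, 27, 13, 25]


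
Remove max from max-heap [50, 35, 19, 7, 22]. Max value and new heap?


Max = 50
Replace root with last, heapify down
Resulting heap: [35, 22, 19, 7]


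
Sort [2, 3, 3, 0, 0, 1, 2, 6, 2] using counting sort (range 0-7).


Count array: [2, 1, 3, 2, 0, 0, 1, 0]
Reconstruct: [0, 0, 1, 2, 2, 2, 3, 3, 6]


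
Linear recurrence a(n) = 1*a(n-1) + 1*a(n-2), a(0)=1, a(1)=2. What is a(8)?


Build bottom-up:
...a(6)=21, a(7)=34, a(8)=1*34+1*21=55


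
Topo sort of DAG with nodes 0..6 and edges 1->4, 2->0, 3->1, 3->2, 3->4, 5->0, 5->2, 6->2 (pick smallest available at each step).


Kahn's algorithm, process smallest node first
Order: [3, 1, 4, 5, 6, 2, 0]


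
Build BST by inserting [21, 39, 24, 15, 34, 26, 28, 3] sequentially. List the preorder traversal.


Root = 21; build tree by BST insertion.
Preorder traversal: [21, 15, 3, 39, 24, 34, 26, 28]


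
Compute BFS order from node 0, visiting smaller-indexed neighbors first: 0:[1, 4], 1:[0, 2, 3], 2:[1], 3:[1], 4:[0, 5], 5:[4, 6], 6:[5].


BFS queue: start with [0]
Visit order: [0, 1, 4, 2, 3, 5, 6]


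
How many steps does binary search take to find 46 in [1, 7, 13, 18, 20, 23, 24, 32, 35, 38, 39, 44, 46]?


Search for 46:
[0,12] mid=6 arr[6]=24
[7,12] mid=9 arr[9]=38
[10,12] mid=11 arr[11]=44
[12,12] mid=12 arr[12]=46
Total: 4 comparisons


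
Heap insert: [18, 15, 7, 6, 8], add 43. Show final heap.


Append 43: [18, 15, 7, 6, 8, 43]
Bubble up: swap idx 5(43) with idx 2(7); swap idx 2(43) with idx 0(18)
Result: [43, 15, 18, 6, 8, 7]


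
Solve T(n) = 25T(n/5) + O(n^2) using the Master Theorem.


a=25, b=5, c=2. log_5(25)=2 = c=2. Case 2: O(n^c log n) = O(n^2 log n)
Complexity: O(n^2 log n)


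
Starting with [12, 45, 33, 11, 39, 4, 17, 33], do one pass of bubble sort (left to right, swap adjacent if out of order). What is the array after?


After one pass: [12, 33, 11, 39, 4, 17, 33, 45]


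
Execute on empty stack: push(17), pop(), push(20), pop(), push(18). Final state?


push(17) -> [17]
pop() returns 17 -> []
push(20) -> [20]
pop() returns 20 -> []
push(18) -> [18]
Final stack (bottom to top): [18]


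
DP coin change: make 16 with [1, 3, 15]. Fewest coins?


dp[0]=0; dp[i]=1+min(dp[i-c] for c in coins)
...dp[11]=5, dp[12]=4, dp[13]=5, dp[14]=6, dp[15]=1, dp[16]=2
Minimum coins for 16 = 2


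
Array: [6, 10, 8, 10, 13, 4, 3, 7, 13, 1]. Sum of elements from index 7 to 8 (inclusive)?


Prefix sums: [0, 6, 16, 24, 34, 47, 51, 54, 61, 74, 75]
Sum[7..8] = prefix[9] - prefix[7] = 74 - 54 = 20


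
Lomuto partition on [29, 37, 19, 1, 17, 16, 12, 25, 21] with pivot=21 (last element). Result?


Elements <= 21 go left of pivot.
Result: [19, 1, 17, 16, 12, 21, 29, 25, 37], pivot at index 5


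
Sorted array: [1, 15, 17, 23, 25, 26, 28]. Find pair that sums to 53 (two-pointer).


Two pointers: lo=0, hi=6
Found pair: (25, 28) summing to 53


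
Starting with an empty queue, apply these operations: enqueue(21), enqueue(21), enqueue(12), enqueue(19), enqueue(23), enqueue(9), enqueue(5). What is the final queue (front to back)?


enqueue(21) -> [21]
enqueue(21) -> [21, 21]
enqueue(12) -> [21, 21, 12]
enqueue(19) -> [21, 21, 12, 19]
enqueue(23) -> [21, 21, 12, 19, 23]
enqueue(9) -> [21, 21, 12, 19, 23, 9]
enqueue(5) -> [21, 21, 12, 19, 23, 9, 5]
Final queue (front to back): [21, 21, 12, 19, 23, 9, 5]


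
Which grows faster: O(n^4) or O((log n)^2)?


polylogarithmic grows slower than quartic
O((log n)^2) is asymptotically smaller; O(n^4) grows faster


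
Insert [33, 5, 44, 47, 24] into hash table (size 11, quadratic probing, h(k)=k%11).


Insertions: 33->slot 0; 5->slot 5; 44->slot 1; 47->slot 3; 24->slot 2
Table: [33, 44, 24, 47, None, 5, None, None, None, None, None]


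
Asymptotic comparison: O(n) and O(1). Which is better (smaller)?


constant grows slower than linear
O(1) is asymptotically smaller; O(n) grows faster


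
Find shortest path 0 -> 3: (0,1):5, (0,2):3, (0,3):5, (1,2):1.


Dijkstra from 0:
Distances: {0: 0, 1: 4, 2: 3, 3: 5}
Shortest distance to 3 = 5, path = [0, 3]


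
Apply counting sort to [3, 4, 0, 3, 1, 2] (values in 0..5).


Count array: [1, 1, 1, 2, 1, 0]
Reconstruct: [0, 1, 2, 3, 3, 4]


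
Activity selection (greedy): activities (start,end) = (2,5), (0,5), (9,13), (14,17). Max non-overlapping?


Greedy: pick earliest-ending, then skip overlaps.
Selected (3 activities): [(2, 5), (9, 13), (14, 17)]


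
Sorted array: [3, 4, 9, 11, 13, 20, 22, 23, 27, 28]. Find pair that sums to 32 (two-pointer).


Two pointers: lo=0, hi=9
Found pair: (4, 28) summing to 32


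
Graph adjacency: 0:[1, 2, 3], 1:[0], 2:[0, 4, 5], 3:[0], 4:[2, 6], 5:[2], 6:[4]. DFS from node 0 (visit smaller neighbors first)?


DFS stack-based: start with [0]
Visit order: [0, 1, 2, 4, 6, 5, 3]


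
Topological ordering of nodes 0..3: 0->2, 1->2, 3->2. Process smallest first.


Kahn's algorithm, process smallest node first
Order: [0, 1, 3, 2]


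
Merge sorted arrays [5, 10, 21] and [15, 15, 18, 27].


Compare heads, take smaller each step.
Merged: [5, 10, 15, 15, 18, 21, 27]


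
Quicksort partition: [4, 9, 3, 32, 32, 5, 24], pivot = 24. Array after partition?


Elements <= 24 go left of pivot.
Result: [4, 9, 3, 5, 24, 32, 32], pivot at index 4


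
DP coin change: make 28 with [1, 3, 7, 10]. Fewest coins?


dp[0]=0; dp[i]=1+min(dp[i-c] for c in coins)
...dp[23]=3, dp[24]=3, dp[25]=4, dp[26]=4, dp[27]=3, dp[28]=4
Minimum coins for 28 = 4


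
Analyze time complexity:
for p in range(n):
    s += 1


Per nesting level: O(n) = O(n)
Complexity: O(n)


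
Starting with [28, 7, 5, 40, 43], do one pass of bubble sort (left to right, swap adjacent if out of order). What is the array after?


After one pass: [7, 5, 28, 40, 43]


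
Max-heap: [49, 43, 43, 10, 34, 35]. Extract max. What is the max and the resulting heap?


Max = 49
Replace root with last, heapify down
Resulting heap: [43, 35, 43, 10, 34]


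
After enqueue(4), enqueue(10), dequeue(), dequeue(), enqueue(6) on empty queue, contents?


enqueue(4) -> [4]
enqueue(10) -> [4, 10]
dequeue() returns 4 -> [10]
dequeue() returns 10 -> []
enqueue(6) -> [6]
Final queue (front to back): [6]


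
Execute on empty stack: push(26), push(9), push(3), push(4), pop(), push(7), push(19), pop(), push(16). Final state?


push(26) -> [26]
push(9) -> [26, 9]
push(3) -> [26, 9, 3]
push(4) -> [26, 9, 3, 4]
pop() returns 4 -> [26, 9, 3]
push(7) -> [26, 9, 3, 7]
push(19) -> [26, 9, 3, 7, 19]
pop() returns 19 -> [26, 9, 3, 7]
push(16) -> [26, 9, 3, 7, 16]
Final stack (bottom to top): [26, 9, 3, 7, 16]


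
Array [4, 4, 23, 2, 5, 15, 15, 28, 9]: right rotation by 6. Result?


Right rotate by 6: [2, 5, 15, 15, 28, 9, 4, 4, 23]


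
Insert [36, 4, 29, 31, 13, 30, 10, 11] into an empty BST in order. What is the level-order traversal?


Root = 36; build tree by BST insertion.
Level-Order traversal: [36, 4, 29, 13, 31, 10, 30, 11]


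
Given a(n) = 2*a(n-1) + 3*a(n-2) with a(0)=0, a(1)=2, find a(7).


Build bottom-up:
...a(5)=122, a(6)=364, a(7)=2*364+3*122=1094


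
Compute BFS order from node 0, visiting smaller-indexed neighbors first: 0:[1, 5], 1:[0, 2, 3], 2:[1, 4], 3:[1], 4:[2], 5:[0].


BFS queue: start with [0]
Visit order: [0, 1, 5, 2, 3, 4]


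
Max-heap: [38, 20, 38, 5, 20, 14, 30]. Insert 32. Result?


Append 32: [38, 20, 38, 5, 20, 14, 30, 32]
Bubble up: swap idx 7(32) with idx 3(5); swap idx 3(32) with idx 1(20)
Result: [38, 32, 38, 20, 20, 14, 30, 5]


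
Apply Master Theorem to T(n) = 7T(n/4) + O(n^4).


a=7, b=4, c=4. log_4(7)=1.404 < c=4. Case 3: O(n^c) = O(n^4)
Complexity: O(n^4)


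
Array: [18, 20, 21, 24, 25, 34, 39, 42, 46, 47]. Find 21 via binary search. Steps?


Search for 21:
[0,9] mid=4 arr[4]=25
[0,3] mid=1 arr[1]=20
[2,3] mid=2 arr[2]=21
Total: 3 comparisons


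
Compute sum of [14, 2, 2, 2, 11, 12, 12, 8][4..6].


Prefix sums: [0, 14, 16, 18, 20, 31, 43, 55, 63]
Sum[4..6] = prefix[7] - prefix[4] = 55 - 20 = 35


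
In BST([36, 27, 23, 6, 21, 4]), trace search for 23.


BST root = 36
Search for 23: compare at each node
Path: [36, 27, 23]


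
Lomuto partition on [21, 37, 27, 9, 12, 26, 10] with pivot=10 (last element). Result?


Elements <= 10 go left of pivot.
Result: [9, 10, 27, 21, 12, 26, 37], pivot at index 1


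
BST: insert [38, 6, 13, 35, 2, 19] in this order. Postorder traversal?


Root = 38; build tree by BST insertion.
Postorder traversal: [2, 19, 35, 13, 6, 38]


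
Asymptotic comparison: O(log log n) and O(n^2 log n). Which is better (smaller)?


double-logarithmic grows slower than n^2 log n
O(log log n) is asymptotically smaller; O(n^2 log n) grows faster


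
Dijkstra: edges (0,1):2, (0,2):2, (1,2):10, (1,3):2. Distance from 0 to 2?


Dijkstra from 0:
Distances: {0: 0, 1: 2, 2: 2, 3: 4}
Shortest distance to 2 = 2, path = [0, 2]


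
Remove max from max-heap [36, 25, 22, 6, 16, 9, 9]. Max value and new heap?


Max = 36
Replace root with last, heapify down
Resulting heap: [25, 16, 22, 6, 9, 9]


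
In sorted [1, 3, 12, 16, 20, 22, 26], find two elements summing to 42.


Two pointers: lo=0, hi=6
Found pair: (16, 26) summing to 42


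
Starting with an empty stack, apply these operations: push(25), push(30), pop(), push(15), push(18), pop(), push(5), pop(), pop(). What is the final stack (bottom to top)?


push(25) -> [25]
push(30) -> [25, 30]
pop() returns 30 -> [25]
push(15) -> [25, 15]
push(18) -> [25, 15, 18]
pop() returns 18 -> [25, 15]
push(5) -> [25, 15, 5]
pop() returns 5 -> [25, 15]
pop() returns 15 -> [25]
Final stack (bottom to top): [25]


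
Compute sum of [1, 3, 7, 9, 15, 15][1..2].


Prefix sums: [0, 1, 4, 11, 20, 35, 50]
Sum[1..2] = prefix[3] - prefix[1] = 11 - 1 = 10


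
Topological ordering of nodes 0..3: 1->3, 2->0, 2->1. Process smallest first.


Kahn's algorithm, process smallest node first
Order: [2, 0, 1, 3]


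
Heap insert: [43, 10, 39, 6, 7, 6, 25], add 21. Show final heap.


Append 21: [43, 10, 39, 6, 7, 6, 25, 21]
Bubble up: swap idx 7(21) with idx 3(6); swap idx 3(21) with idx 1(10)
Result: [43, 21, 39, 10, 7, 6, 25, 6]


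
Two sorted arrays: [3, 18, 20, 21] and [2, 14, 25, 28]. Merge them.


Compare heads, take smaller each step.
Merged: [2, 3, 14, 18, 20, 21, 25, 28]


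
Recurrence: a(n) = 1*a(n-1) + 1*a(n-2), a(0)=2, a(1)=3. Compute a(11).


Build bottom-up:
...a(9)=144, a(10)=233, a(11)=1*233+1*144=377


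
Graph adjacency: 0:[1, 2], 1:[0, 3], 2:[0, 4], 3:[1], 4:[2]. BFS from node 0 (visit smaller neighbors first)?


BFS queue: start with [0]
Visit order: [0, 1, 2, 3, 4]


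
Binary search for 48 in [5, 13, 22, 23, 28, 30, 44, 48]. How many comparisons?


Search for 48:
[0,7] mid=3 arr[3]=23
[4,7] mid=5 arr[5]=30
[6,7] mid=6 arr[6]=44
[7,7] mid=7 arr[7]=48
Total: 4 comparisons


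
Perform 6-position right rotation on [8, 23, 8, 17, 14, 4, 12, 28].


Right rotate by 6: [8, 17, 14, 4, 12, 28, 8, 23]


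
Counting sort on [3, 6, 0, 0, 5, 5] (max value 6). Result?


Count array: [2, 0, 0, 1, 0, 2, 1]
Reconstruct: [0, 0, 3, 5, 5, 6]


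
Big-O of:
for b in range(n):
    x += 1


Per nesting level: O(n) = O(n)
Complexity: O(n)


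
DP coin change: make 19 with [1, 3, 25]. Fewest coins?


dp[0]=0; dp[i]=1+min(dp[i-c] for c in coins)
...dp[14]=6, dp[15]=5, dp[16]=6, dp[17]=7, dp[18]=6, dp[19]=7
Minimum coins for 19 = 7


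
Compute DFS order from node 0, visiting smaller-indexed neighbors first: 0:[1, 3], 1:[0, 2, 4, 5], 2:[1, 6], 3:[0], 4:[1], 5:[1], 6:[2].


DFS stack-based: start with [0]
Visit order: [0, 1, 2, 6, 4, 5, 3]


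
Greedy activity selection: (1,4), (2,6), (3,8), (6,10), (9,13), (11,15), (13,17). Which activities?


Greedy: pick earliest-ending, then skip overlaps.
Selected (3 activities): [(1, 4), (6, 10), (11, 15)]


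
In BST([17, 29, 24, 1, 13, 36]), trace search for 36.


BST root = 17
Search for 36: compare at each node
Path: [17, 29, 36]


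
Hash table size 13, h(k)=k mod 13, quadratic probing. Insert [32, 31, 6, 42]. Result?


Insertions: 32->slot 6; 31->slot 5; 6->slot 7; 42->slot 3
Table: [None, None, None, 42, None, 31, 32, 6, None, None, None, None, None]


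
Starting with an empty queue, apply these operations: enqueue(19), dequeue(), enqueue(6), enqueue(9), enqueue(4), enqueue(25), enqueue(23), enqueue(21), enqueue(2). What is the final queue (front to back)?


enqueue(19) -> [19]
dequeue() returns 19 -> []
enqueue(6) -> [6]
enqueue(9) -> [6, 9]
enqueue(4) -> [6, 9, 4]
enqueue(25) -> [6, 9, 4, 25]
enqueue(23) -> [6, 9, 4, 25, 23]
enqueue(21) -> [6, 9, 4, 25, 23, 21]
enqueue(2) -> [6, 9, 4, 25, 23, 21, 2]
Final queue (front to back): [6, 9, 4, 25, 23, 21, 2]


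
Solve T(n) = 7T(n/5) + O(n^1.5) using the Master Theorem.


a=7, b=5, c=1.5. log_5(7)=1.209 < c=1.5. Case 3: O(n^c) = O(n^1.500)
Complexity: O(n^1.500)


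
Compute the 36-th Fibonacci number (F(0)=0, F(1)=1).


F(n)=F(n-1)+F(n-2)
...F(34)=5702887, F(35)=9227465, F(36)=14930352


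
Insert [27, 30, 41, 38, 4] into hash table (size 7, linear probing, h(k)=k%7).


Insertions: 27->slot 6; 30->slot 2; 41->slot 0; 38->slot 3; 4->slot 4
Table: [41, None, 30, 38, 4, None, 27]


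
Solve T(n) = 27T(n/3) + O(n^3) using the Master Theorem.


a=27, b=3, c=3. log_3(27)=3 = c=3. Case 2: O(n^c log n) = O(n^3 log n)
Complexity: O(n^3 log n)


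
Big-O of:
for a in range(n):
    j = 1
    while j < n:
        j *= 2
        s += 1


Per nesting level: O(n) * O(log n) = O(n log n)
Complexity: O(n log n)


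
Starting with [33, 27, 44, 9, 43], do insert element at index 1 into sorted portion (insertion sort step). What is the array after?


After one pass: [27, 33, 44, 9, 43]


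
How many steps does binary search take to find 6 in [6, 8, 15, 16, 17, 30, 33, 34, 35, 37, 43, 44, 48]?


Search for 6:
[0,12] mid=6 arr[6]=33
[0,5] mid=2 arr[2]=15
[0,1] mid=0 arr[0]=6
Total: 3 comparisons


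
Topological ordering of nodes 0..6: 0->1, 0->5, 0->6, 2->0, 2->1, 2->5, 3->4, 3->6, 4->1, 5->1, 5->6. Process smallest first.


Kahn's algorithm, process smallest node first
Order: [2, 0, 3, 4, 5, 1, 6]


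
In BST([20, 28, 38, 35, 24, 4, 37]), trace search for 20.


BST root = 20
Search for 20: compare at each node
Path: [20]


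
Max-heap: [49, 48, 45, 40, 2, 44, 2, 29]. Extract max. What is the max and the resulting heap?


Max = 49
Replace root with last, heapify down
Resulting heap: [48, 40, 45, 29, 2, 44, 2]


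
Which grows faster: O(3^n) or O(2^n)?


exponential grows slower than exponential (base 3)
O(2^n) is asymptotically smaller; O(3^n) grows faster


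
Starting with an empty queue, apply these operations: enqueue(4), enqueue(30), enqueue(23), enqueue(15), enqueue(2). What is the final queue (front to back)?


enqueue(4) -> [4]
enqueue(30) -> [4, 30]
enqueue(23) -> [4, 30, 23]
enqueue(15) -> [4, 30, 23, 15]
enqueue(2) -> [4, 30, 23, 15, 2]
Final queue (front to back): [4, 30, 23, 15, 2]


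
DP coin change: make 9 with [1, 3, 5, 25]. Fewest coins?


dp[0]=0; dp[i]=1+min(dp[i-c] for c in coins)
...dp[4]=2, dp[5]=1, dp[6]=2, dp[7]=3, dp[8]=2, dp[9]=3
Minimum coins for 9 = 3


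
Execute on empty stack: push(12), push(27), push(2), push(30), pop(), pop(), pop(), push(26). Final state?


push(12) -> [12]
push(27) -> [12, 27]
push(2) -> [12, 27, 2]
push(30) -> [12, 27, 2, 30]
pop() returns 30 -> [12, 27, 2]
pop() returns 2 -> [12, 27]
pop() returns 27 -> [12]
push(26) -> [12, 26]
Final stack (bottom to top): [12, 26]


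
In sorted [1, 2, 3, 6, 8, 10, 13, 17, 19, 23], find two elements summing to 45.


Two pointers: lo=0, hi=9
No pair sums to 45


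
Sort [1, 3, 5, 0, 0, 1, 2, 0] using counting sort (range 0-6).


Count array: [3, 2, 1, 1, 0, 1, 0]
Reconstruct: [0, 0, 0, 1, 1, 2, 3, 5]


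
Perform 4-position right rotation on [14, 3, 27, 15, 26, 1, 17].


Right rotate by 4: [15, 26, 1, 17, 14, 3, 27]


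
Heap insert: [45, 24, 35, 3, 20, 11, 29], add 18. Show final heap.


Append 18: [45, 24, 35, 3, 20, 11, 29, 18]
Bubble up: swap idx 7(18) with idx 3(3)
Result: [45, 24, 35, 18, 20, 11, 29, 3]


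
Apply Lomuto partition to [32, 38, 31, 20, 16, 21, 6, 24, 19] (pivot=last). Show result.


Elements <= 19 go left of pivot.
Result: [16, 6, 19, 20, 32, 21, 38, 24, 31], pivot at index 2


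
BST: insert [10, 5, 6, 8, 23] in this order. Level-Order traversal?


Root = 10; build tree by BST insertion.
Level-Order traversal: [10, 5, 23, 6, 8]


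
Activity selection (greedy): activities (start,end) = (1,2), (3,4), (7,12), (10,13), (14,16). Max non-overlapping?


Greedy: pick earliest-ending, then skip overlaps.
Selected (4 activities): [(1, 2), (3, 4), (7, 12), (14, 16)]


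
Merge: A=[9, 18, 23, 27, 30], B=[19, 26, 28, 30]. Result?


Compare heads, take smaller each step.
Merged: [9, 18, 19, 23, 26, 27, 28, 30, 30]


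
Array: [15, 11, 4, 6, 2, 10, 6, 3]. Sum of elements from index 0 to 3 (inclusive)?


Prefix sums: [0, 15, 26, 30, 36, 38, 48, 54, 57]
Sum[0..3] = prefix[4] - prefix[0] = 36 - 0 = 36


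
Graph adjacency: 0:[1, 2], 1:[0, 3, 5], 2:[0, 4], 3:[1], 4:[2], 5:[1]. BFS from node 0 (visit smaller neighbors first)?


BFS queue: start with [0]
Visit order: [0, 1, 2, 3, 5, 4]


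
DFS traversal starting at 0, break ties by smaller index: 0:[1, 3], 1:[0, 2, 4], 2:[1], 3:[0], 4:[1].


DFS stack-based: start with [0]
Visit order: [0, 1, 2, 4, 3]


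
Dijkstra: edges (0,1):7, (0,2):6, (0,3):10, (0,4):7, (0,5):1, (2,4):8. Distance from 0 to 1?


Dijkstra from 0:
Distances: {0: 0, 1: 7, 2: 6, 3: 10, 4: 7, 5: 1}
Shortest distance to 1 = 7, path = [0, 1]


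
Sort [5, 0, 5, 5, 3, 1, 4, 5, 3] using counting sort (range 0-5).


Count array: [1, 1, 0, 2, 1, 4]
Reconstruct: [0, 1, 3, 3, 4, 5, 5, 5, 5]


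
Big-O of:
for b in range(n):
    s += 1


Per nesting level: O(n) = O(n)
Complexity: O(n)


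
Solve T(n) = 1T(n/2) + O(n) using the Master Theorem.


a=1, b=2, c=1. log_2(1)=0 < c=1. Case 3: O(n^c) = O(n)
Complexity: O(n)


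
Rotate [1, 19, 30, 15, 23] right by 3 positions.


Right rotate by 3: [30, 15, 23, 1, 19]


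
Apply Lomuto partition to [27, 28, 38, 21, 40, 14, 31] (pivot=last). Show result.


Elements <= 31 go left of pivot.
Result: [27, 28, 21, 14, 31, 38, 40], pivot at index 4


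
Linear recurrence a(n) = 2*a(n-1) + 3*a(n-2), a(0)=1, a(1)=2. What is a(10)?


Build bottom-up:
...a(8)=4921, a(9)=14762, a(10)=2*14762+3*4921=44287


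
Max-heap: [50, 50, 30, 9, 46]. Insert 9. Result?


Append 9: [50, 50, 30, 9, 46, 9]
Bubble up: no swaps needed
Result: [50, 50, 30, 9, 46, 9]


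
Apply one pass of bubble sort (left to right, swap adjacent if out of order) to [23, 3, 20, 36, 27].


After one pass: [3, 20, 23, 27, 36]


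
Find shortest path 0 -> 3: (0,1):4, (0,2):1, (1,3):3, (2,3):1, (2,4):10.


Dijkstra from 0:
Distances: {0: 0, 1: 4, 2: 1, 3: 2, 4: 11}
Shortest distance to 3 = 2, path = [0, 2, 3]


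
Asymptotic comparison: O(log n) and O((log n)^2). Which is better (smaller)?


logarithmic grows slower than polylogarithmic
O(log n) is asymptotically smaller; O((log n)^2) grows faster


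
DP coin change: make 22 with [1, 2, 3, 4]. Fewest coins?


dp[0]=0; dp[i]=1+min(dp[i-c] for c in coins)
...dp[17]=5, dp[18]=5, dp[19]=5, dp[20]=5, dp[21]=6, dp[22]=6
Minimum coins for 22 = 6


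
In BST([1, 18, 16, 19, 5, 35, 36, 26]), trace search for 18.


BST root = 1
Search for 18: compare at each node
Path: [1, 18]


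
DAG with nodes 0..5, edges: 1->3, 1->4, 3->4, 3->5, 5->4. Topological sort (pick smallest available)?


Kahn's algorithm, process smallest node first
Order: [0, 1, 2, 3, 5, 4]


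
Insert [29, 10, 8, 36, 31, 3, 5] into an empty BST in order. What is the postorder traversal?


Root = 29; build tree by BST insertion.
Postorder traversal: [5, 3, 8, 10, 31, 36, 29]


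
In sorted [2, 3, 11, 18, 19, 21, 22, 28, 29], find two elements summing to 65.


Two pointers: lo=0, hi=8
No pair sums to 65


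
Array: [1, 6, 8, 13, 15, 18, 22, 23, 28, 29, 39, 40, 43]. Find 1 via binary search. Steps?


Search for 1:
[0,12] mid=6 arr[6]=22
[0,5] mid=2 arr[2]=8
[0,1] mid=0 arr[0]=1
Total: 3 comparisons


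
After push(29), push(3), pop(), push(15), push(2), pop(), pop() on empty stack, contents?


push(29) -> [29]
push(3) -> [29, 3]
pop() returns 3 -> [29]
push(15) -> [29, 15]
push(2) -> [29, 15, 2]
pop() returns 2 -> [29, 15]
pop() returns 15 -> [29]
Final stack (bottom to top): [29]


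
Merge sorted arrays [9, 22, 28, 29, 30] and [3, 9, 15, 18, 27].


Compare heads, take smaller each step.
Merged: [3, 9, 9, 15, 18, 22, 27, 28, 29, 30]


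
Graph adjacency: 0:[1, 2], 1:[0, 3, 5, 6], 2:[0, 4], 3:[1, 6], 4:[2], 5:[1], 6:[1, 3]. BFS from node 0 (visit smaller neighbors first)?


BFS queue: start with [0]
Visit order: [0, 1, 2, 3, 5, 6, 4]
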